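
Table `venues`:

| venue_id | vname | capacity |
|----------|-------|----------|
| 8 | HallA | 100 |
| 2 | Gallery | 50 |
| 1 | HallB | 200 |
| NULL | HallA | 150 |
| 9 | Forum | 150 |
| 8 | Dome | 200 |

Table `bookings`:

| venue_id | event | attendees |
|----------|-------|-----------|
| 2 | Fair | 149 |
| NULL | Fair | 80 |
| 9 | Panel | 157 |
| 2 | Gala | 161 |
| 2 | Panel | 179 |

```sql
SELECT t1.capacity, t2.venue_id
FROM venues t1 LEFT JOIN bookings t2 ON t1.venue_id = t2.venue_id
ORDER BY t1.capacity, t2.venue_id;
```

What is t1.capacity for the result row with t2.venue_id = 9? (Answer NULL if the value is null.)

LEFT JOIN keeps every row from `venues`; unmatched rows get NULL for `bookings`'s columns.
Matching on t1.venue_id = t2.venue_id. A NULL in a compared column never satisfies the condition.
- venue_id=8: no t2 row matches, row kept with t2 columns NULL.
- venue_id=2: 3 matching t2 row(s), so 3 row(s) emitted.
- venue_id=1: no t2 row matches, row kept with t2 columns NULL.
- venue_id=NULL: no t2 row matches, row kept with t2 columns NULL.
- venue_id=9: 1 matching t2 row(s), so 1 row(s) emitted.
- venue_id=8: no t2 row matches, row kept with t2 columns NULL.

150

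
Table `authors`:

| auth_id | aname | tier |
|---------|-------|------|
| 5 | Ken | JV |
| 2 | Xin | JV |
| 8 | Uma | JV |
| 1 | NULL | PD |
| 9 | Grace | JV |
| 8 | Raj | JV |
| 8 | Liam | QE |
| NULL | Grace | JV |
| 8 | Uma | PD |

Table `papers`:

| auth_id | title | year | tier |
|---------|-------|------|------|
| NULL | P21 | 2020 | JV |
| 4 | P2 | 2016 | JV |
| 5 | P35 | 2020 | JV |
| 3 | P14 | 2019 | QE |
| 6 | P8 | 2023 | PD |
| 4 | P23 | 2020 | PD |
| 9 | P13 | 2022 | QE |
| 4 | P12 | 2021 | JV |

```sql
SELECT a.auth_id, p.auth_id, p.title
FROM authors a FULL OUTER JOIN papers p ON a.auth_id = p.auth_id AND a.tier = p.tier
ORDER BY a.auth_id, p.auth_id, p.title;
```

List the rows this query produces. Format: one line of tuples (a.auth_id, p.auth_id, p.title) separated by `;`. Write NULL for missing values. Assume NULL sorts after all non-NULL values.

(1, NULL, NULL); (2, NULL, NULL); (5, 5, P35); (8, NULL, NULL); (8, NULL, NULL); (8, NULL, NULL); (8, NULL, NULL); (9, NULL, NULL); (NULL, 3, P14); (NULL, 4, P12); (NULL, 4, P2); (NULL, 4, P23); (NULL, 6, P8); (NULL, 9, P13); (NULL, NULL, P21); (NULL, NULL, NULL)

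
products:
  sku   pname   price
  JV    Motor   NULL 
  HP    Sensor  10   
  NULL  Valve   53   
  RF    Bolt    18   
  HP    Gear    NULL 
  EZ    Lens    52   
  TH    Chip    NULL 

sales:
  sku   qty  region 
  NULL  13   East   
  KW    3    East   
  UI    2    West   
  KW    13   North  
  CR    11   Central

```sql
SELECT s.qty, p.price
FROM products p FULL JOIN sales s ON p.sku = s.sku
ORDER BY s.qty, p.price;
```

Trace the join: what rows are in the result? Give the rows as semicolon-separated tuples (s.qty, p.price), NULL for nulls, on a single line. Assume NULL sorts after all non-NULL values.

(2, NULL); (3, NULL); (11, NULL); (13, NULL); (13, NULL); (NULL, 10); (NULL, 18); (NULL, 52); (NULL, 53); (NULL, NULL); (NULL, NULL); (NULL, NULL)

FULL OUTER JOIN keeps every row from both sides; unmatched rows get NULL for the other side's columns.
Matching on p.sku = s.sku. A NULL in a compared column never satisfies the condition.
- p (sku=JV) has no partner → padded with NULL.
- p (sku=HP) has no partner → padded with NULL.
- p (sku=NULL) has no partner → padded with NULL.
- p (sku=RF) has no partner → padded with NULL.
- p (sku=HP) has no partner → padded with NULL.
- p (sku=EZ) has no partner → padded with NULL.
- p (sku=TH) has no partner → padded with NULL.
- plus 5 unmatched s row(s), each kept with NULL p columns.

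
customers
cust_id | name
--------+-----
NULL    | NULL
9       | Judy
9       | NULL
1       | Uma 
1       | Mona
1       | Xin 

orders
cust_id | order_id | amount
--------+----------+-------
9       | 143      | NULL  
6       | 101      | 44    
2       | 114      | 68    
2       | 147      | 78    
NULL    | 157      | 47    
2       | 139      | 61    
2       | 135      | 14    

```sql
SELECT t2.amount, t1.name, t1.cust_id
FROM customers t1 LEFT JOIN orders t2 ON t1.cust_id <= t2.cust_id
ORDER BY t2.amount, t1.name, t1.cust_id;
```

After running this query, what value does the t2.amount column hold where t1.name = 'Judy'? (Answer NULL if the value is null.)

LEFT JOIN keeps every row from `customers`; unmatched rows get NULL for `orders`'s columns.
Matching on t1.cust_id <= t2.cust_id. A NULL in a compared column never satisfies the condition.
- cust_id=NULL: no t2 row matches, row kept with t2 columns NULL.
- cust_id=9: 1 matching t2 row(s), so 1 row(s) emitted.
- cust_id=9: 1 matching t2 row(s), so 1 row(s) emitted.
- cust_id=1: 6 matching t2 row(s), so 6 row(s) emitted.
- cust_id=1: 6 matching t2 row(s), so 6 row(s) emitted.
- cust_id=1: 6 matching t2 row(s), so 6 row(s) emitted.

NULL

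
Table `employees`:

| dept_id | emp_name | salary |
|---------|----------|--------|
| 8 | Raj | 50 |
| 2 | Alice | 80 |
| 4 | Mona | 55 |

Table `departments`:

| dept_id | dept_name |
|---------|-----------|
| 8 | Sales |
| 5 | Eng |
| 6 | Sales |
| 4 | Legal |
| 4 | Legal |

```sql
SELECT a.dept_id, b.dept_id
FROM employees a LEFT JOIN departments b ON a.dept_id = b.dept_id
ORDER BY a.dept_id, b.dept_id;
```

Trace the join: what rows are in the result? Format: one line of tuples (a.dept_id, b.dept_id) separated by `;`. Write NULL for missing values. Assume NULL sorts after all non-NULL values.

(2, NULL); (4, 4); (4, 4); (8, 8)

LEFT JOIN keeps every row from `employees`; unmatched rows get NULL for `departments`'s columns.
Matching on a.dept_id = b.dept_id.
- dept_id=8: 1 matching b row(s), so 1 row(s) emitted.
- dept_id=2: no b row matches, row kept with b columns NULL.
- dept_id=4: 2 matching b row(s), so 2 row(s) emitted.
After projecting and ordering:
a.dept_id | b.dept_id
2 | NULL
4 | 4
4 | 4
8 | 8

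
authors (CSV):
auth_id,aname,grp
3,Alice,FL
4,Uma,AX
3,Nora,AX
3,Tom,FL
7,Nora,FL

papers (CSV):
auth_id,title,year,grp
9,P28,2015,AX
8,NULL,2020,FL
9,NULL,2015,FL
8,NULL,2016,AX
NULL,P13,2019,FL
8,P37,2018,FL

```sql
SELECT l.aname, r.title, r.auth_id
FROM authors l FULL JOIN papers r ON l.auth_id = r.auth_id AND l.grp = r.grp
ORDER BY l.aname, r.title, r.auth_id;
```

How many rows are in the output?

FULL OUTER JOIN keeps every row from both sides; unmatched rows get NULL for the other side's columns.
Matching on l.auth_id = r.auth_id AND l.grp = r.grp. A NULL in a compared column never satisfies the condition.
- l (auth_id=3, grp=FL) has no partner → padded with NULL.
- l (auth_id=4, grp=AX) has no partner → padded with NULL.
- l (auth_id=3, grp=AX) has no partner → padded with NULL.
- l (auth_id=3, grp=FL) has no partner → padded with NULL.
- l (auth_id=7, grp=FL) has no partner → padded with NULL.
- plus 6 unmatched r row(s), each kept with NULL l columns.
Total: 0 matched + 11 padded = 11 rows.

11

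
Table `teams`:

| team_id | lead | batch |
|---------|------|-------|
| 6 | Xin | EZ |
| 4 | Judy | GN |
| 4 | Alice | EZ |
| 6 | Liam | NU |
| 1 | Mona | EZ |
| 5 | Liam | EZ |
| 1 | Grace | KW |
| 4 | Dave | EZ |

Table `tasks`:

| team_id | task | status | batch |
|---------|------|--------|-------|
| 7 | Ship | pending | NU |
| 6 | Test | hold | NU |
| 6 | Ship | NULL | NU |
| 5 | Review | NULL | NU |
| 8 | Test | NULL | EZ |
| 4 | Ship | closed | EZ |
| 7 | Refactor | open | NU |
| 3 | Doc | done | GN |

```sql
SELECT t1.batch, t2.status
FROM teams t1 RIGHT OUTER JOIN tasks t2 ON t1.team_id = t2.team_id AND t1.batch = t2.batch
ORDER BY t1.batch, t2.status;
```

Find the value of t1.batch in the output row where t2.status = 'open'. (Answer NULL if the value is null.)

NULL

RIGHT JOIN keeps every row from `tasks`; unmatched rows get NULL for `teams`'s columns.
Matching on t1.team_id = t2.team_id AND t1.batch = t2.batch.
- team_id=6, batch=EZ: no matching t2 row.
- team_id=4, batch=GN: no matching t2 row.
- team_id=4, batch=EZ: 1 matching t2 row(s), so 1 row(s) emitted.
- team_id=6, batch=NU: 2 matching t2 row(s), so 2 row(s) emitted.
- team_id=1, batch=EZ: no matching t2 row.
- team_id=5, batch=EZ: no matching t2 row.
- team_id=1, batch=KW: no matching t2 row.
- team_id=4, batch=EZ: 1 matching t2 row(s), so 1 row(s) emitted.
- 5 t2 row(s) had no t1 match → kept, t1 columns NULL.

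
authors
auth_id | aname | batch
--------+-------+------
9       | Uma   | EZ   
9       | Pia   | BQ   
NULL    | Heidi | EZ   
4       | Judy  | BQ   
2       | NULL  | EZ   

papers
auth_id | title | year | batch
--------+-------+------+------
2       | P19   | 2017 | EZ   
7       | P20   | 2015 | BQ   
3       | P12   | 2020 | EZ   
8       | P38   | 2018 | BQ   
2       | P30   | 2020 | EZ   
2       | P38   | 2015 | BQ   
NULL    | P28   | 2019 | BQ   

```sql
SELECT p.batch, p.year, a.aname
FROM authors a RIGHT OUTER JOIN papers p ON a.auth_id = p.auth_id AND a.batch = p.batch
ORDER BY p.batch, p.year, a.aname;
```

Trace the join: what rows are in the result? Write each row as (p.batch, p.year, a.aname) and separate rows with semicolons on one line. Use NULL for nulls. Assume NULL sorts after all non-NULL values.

RIGHT JOIN keeps every row from `papers`; unmatched rows get NULL for `authors`'s columns.
Matching on a.auth_id = p.auth_id AND a.batch = p.batch. A NULL in a compared column never satisfies the condition.
Matched pairs: 2; unmatched p rows kept: 5.

(BQ, 2015, NULL); (BQ, 2015, NULL); (BQ, 2018, NULL); (BQ, 2019, NULL); (EZ, 2017, NULL); (EZ, 2020, NULL); (EZ, 2020, NULL)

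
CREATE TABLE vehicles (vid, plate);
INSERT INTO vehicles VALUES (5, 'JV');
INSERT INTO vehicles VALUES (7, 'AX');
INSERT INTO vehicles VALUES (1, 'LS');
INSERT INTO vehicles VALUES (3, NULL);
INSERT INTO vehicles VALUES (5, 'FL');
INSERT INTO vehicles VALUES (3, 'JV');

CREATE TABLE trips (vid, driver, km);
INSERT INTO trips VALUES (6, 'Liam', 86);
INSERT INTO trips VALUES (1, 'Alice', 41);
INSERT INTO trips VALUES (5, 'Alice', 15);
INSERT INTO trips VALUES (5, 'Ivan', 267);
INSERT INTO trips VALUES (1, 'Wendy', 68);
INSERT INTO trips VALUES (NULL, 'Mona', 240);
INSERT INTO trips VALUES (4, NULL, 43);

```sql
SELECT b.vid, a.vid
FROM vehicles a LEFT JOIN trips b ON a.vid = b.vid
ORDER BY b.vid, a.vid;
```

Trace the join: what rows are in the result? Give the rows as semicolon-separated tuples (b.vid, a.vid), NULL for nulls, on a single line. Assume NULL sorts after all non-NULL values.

(1, 1); (1, 1); (5, 5); (5, 5); (5, 5); (5, 5); (NULL, 3); (NULL, 3); (NULL, 7)

LEFT JOIN keeps every row from `vehicles`; unmatched rows get NULL for `trips`'s columns.
Matching on a.vid = b.vid. A NULL in a compared column never satisfies the condition.
- a row (vid=5): matches 2 b row(s) → 2 output row(s).
- a row (vid=7): no match → kept, b columns NULL.
- a row (vid=1): matches 2 b row(s) → 2 output row(s).
- a row (vid=3): no match → kept, b columns NULL.
- a row (vid=5): matches 2 b row(s) → 2 output row(s).
- a row (vid=3): no match → kept, b columns NULL.
After projecting and ordering:
b.vid | a.vid
1 | 1
1 | 1
5 | 5
5 | 5
5 | 5
5 | 5
NULL | 3
NULL | 3
NULL | 7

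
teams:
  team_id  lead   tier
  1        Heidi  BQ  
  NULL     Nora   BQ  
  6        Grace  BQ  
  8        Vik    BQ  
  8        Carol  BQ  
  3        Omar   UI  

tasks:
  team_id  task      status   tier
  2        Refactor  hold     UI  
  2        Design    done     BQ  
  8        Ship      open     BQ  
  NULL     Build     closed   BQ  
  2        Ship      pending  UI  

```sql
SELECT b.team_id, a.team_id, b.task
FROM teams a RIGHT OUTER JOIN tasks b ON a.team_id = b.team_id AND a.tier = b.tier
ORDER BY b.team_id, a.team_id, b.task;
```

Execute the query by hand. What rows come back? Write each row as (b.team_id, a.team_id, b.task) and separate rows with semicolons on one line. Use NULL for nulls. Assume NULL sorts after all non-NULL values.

(2, NULL, Design); (2, NULL, Refactor); (2, NULL, Ship); (8, 8, Ship); (8, 8, Ship); (NULL, NULL, Build)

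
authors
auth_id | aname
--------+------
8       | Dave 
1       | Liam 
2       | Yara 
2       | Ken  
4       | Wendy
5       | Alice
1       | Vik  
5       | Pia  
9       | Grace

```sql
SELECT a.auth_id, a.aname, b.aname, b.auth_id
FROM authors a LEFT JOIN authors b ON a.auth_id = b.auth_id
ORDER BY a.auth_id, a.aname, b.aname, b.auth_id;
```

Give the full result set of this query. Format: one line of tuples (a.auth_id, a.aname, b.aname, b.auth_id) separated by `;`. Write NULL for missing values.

(1, Liam, Liam, 1); (1, Liam, Vik, 1); (1, Vik, Liam, 1); (1, Vik, Vik, 1); (2, Ken, Ken, 2); (2, Ken, Yara, 2); (2, Yara, Ken, 2); (2, Yara, Yara, 2); (4, Wendy, Wendy, 4); (5, Alice, Alice, 5); (5, Alice, Pia, 5); (5, Pia, Alice, 5); (5, Pia, Pia, 5); (8, Dave, Dave, 8); (9, Grace, Grace, 9)

LEFT JOIN keeps every row from `authors a`; unmatched rows get NULL for `authors b`'s columns.
Matching on a.auth_id = b.auth_id.
Matched pairs: 15; unmatched a rows kept: 0.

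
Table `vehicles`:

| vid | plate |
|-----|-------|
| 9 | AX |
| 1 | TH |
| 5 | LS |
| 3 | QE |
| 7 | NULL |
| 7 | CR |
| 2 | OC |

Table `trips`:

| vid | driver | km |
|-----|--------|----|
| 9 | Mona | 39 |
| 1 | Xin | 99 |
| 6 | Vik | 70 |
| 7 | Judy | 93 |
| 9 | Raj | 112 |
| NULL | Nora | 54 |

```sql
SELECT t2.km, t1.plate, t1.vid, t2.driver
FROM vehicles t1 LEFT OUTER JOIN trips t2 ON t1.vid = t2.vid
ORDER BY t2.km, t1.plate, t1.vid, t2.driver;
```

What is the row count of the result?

LEFT JOIN keeps every row from `vehicles`; unmatched rows get NULL for `trips`'s columns.
Matching on t1.vid = t2.vid. A NULL in a compared column never satisfies the condition.
Matched pairs: 5; unmatched t1 rows kept: 3.
Total: 5 matched + 3 padded = 8 rows.

8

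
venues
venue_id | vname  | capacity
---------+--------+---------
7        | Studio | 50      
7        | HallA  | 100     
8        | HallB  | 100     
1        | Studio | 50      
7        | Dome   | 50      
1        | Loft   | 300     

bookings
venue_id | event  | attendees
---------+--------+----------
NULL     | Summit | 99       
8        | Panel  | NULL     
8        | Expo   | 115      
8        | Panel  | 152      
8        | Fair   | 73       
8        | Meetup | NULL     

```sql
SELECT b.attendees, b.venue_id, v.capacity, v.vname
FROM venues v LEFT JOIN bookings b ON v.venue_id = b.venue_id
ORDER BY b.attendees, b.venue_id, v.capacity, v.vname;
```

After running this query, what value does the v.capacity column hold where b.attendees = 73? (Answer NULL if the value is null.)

100

LEFT JOIN keeps every row from `venues`; unmatched rows get NULL for `bookings`'s columns.
Matching on v.venue_id = b.venue_id. A NULL in a compared column never satisfies the condition.
Matched pairs: 5; unmatched v rows kept: 5.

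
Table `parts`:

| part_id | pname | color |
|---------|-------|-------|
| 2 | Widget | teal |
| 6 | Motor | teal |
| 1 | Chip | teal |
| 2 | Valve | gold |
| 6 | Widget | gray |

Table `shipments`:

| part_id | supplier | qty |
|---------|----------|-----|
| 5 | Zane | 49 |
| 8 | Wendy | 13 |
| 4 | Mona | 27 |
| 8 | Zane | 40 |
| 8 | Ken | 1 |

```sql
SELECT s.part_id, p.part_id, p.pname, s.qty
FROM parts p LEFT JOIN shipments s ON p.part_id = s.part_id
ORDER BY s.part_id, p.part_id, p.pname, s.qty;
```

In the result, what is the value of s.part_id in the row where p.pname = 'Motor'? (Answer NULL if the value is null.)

LEFT JOIN keeps every row from `parts`; unmatched rows get NULL for `shipments`'s columns.
Matching on p.part_id = s.part_id.
- part_id=2: no s row matches, row kept with s columns NULL.
- part_id=6: no s row matches, row kept with s columns NULL.
- part_id=1: no s row matches, row kept with s columns NULL.
- part_id=2: no s row matches, row kept with s columns NULL.
- part_id=6: no s row matches, row kept with s columns NULL.

NULL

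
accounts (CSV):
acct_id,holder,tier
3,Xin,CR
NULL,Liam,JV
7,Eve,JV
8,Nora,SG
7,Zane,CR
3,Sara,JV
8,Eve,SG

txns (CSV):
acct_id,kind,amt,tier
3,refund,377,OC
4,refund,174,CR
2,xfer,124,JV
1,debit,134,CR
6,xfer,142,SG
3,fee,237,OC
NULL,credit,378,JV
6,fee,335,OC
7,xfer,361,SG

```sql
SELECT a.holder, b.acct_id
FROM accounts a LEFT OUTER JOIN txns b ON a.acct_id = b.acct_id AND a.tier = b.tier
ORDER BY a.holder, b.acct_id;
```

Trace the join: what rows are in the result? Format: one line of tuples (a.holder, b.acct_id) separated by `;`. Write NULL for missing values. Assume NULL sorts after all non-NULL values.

(Eve, NULL); (Eve, NULL); (Liam, NULL); (Nora, NULL); (Sara, NULL); (Xin, NULL); (Zane, NULL)

LEFT JOIN keeps every row from `accounts`; unmatched rows get NULL for `txns`'s columns.
Matching on a.acct_id = b.acct_id AND a.tier = b.tier. A NULL in a compared column never satisfies the condition.
- a[0] acct_id=3, tier=CR → no match; kept with NULLs on the b side.
- a[1] acct_id=NULL, tier=JV → no match; kept with NULLs on the b side.
- a[2] acct_id=7, tier=JV → no match; kept with NULLs on the b side.
- a[3] acct_id=8, tier=SG → no match; kept with NULLs on the b side.
- a[4] acct_id=7, tier=CR → no match; kept with NULLs on the b side.
- a[5] acct_id=3, tier=JV → no match; kept with NULLs on the b side.
- a[6] acct_id=8, tier=SG → no match; kept with NULLs on the b side.
After projecting and ordering:
a.holder | b.acct_id
Eve | NULL
Eve | NULL
Liam | NULL
Nora | NULL
Sara | NULL
Xin | NULL
Zane | NULL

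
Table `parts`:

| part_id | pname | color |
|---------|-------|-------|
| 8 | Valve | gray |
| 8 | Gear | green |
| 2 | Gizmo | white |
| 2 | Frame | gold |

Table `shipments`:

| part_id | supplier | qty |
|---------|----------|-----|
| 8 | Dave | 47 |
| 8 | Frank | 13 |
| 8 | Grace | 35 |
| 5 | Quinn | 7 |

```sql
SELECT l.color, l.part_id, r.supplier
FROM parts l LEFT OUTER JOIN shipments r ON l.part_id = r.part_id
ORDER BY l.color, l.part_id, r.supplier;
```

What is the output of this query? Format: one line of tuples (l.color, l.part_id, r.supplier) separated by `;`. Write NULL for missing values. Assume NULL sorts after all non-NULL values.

LEFT JOIN keeps every row from `parts`; unmatched rows get NULL for `shipments`'s columns.
Matching on l.part_id = r.part_id.
- l row (part_id=8): matches 3 r row(s) → 3 output row(s).
- l row (part_id=8): matches 3 r row(s) → 3 output row(s).
- l row (part_id=2): no match → kept, r columns NULL.
- l row (part_id=2): no match → kept, r columns NULL.
After projecting and ordering:
l.color | l.part_id | r.supplier
gold | 2 | NULL
gray | 8 | Dave
gray | 8 | Frank
gray | 8 | Grace
green | 8 | Dave
green | 8 | Frank
green | 8 | Grace
white | 2 | NULL

(gold, 2, NULL); (gray, 8, Dave); (gray, 8, Frank); (gray, 8, Grace); (green, 8, Dave); (green, 8, Frank); (green, 8, Grace); (white, 2, NULL)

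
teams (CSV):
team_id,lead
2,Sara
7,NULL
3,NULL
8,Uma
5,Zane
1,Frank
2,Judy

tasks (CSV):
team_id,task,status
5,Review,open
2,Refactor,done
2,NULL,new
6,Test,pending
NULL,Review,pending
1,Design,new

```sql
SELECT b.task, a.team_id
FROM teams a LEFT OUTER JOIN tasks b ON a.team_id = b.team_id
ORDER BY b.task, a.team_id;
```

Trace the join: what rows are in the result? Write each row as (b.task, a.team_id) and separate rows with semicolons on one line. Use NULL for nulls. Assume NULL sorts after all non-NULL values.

(Design, 1); (Refactor, 2); (Refactor, 2); (Review, 5); (NULL, 2); (NULL, 2); (NULL, 3); (NULL, 7); (NULL, 8)

LEFT JOIN keeps every row from `teams`; unmatched rows get NULL for `tasks`'s columns.
Matching on a.team_id = b.team_id. A NULL in a compared column never satisfies the condition.
Matched pairs: 6; unmatched a rows kept: 3.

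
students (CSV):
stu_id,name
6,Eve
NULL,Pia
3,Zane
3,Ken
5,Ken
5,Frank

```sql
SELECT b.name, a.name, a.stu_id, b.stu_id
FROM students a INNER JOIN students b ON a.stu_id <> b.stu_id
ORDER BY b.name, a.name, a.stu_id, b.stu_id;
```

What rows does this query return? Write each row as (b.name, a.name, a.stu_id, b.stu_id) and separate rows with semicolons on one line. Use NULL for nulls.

INNER JOIN keeps only pairs where the ON condition holds.
Matching on a.stu_id <> b.stu_id. A NULL in a compared column never satisfies the condition.
- a[0] stu_id=6 → 4 match(es) in b → 4 row(s).
- a[1] stu_id=NULL → no match; dropped.
- a[2] stu_id=3 → 3 match(es) in b → 3 row(s).
- a[3] stu_id=3 → 3 match(es) in b → 3 row(s).
- a[4] stu_id=5 → 3 match(es) in b → 3 row(s).
- a[5] stu_id=5 → 3 match(es) in b → 3 row(s).

(Eve, Frank, 5, 6); (Eve, Ken, 3, 6); (Eve, Ken, 5, 6); (Eve, Zane, 3, 6); (Frank, Eve, 6, 5); (Frank, Ken, 3, 5); (Frank, Zane, 3, 5); (Ken, Eve, 6, 3); (Ken, Eve, 6, 5); (Ken, Frank, 5, 3); (Ken, Ken, 3, 5); (Ken, Ken, 5, 3); (Ken, Zane, 3, 5); (Zane, Eve, 6, 3); (Zane, Frank, 5, 3); (Zane, Ken, 5, 3)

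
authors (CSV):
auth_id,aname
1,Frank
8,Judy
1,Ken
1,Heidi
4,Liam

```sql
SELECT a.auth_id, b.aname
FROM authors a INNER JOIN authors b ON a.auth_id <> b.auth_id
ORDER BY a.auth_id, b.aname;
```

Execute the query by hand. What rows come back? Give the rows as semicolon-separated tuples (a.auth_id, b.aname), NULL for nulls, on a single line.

INNER JOIN keeps only pairs where the ON condition holds.
Matching on a.auth_id <> b.auth_id.
Matched pairs: 14.

(1, Judy); (1, Judy); (1, Judy); (1, Liam); (1, Liam); (1, Liam); (4, Frank); (4, Heidi); (4, Judy); (4, Ken); (8, Frank); (8, Heidi); (8, Ken); (8, Liam)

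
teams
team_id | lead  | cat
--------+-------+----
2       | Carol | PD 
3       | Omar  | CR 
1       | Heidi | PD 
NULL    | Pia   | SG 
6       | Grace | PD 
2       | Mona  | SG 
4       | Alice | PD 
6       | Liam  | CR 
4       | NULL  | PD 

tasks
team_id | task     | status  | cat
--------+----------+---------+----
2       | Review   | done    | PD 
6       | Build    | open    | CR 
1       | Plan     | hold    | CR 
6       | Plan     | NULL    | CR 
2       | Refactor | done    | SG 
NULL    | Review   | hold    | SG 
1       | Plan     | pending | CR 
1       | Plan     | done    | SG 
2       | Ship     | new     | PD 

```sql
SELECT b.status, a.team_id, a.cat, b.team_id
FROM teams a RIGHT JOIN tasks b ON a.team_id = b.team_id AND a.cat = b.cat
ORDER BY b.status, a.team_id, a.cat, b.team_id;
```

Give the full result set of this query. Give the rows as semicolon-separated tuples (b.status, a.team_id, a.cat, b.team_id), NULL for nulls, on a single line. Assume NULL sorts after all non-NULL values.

(done, 2, PD, 2); (done, 2, SG, 2); (done, NULL, NULL, 1); (hold, NULL, NULL, 1); (hold, NULL, NULL, NULL); (new, 2, PD, 2); (open, 6, CR, 6); (pending, NULL, NULL, 1); (NULL, 6, CR, 6)

RIGHT JOIN keeps every row from `tasks`; unmatched rows get NULL for `teams`'s columns.
Matching on a.team_id = b.team_id AND a.cat = b.cat. A NULL in a compared column never satisfies the condition.
- a[0] team_id=2, cat=PD → 2 match(es) in b → 2 row(s).
- a[1] team_id=3, cat=CR → no match.
- a[2] team_id=1, cat=PD → no match.
- a[3] team_id=NULL, cat=SG → no match.
- a[4] team_id=6, cat=PD → no match.
- a[5] team_id=2, cat=SG → 1 match(es) in b → 1 row(s).
- a[6] team_id=4, cat=PD → no match.
- a[7] team_id=6, cat=CR → 2 match(es) in b → 2 row(s).
- a[8] team_id=4, cat=PD → no match.
- 4 row(s) from b found no a partner → padded with NULL.
After projecting and ordering:
b.status | a.team_id | a.cat | b.team_id
done | 2 | PD | 2
done | 2 | SG | 2
done | NULL | NULL | 1
hold | NULL | NULL | 1
hold | NULL | NULL | NULL
new | 2 | PD | 2
open | 6 | CR | 6
pending | NULL | NULL | 1
NULL | 6 | CR | 6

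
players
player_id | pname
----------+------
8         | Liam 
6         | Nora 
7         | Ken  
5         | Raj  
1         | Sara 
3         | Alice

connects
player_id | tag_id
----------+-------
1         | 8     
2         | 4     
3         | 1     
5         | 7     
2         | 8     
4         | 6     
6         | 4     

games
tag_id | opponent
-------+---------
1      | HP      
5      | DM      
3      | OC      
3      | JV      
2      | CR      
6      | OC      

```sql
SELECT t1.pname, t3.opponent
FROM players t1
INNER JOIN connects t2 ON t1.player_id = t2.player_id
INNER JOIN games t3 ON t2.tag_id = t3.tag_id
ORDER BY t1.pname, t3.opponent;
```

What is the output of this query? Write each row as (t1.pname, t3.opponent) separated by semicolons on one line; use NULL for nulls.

Evaluate left to right. First `players t1 INNER JOIN connects t2` on player_id: 4 row(s).
Then INNER JOIN `games t3` on tag_id: keep only rows whose t2.tag_id appears in t3.

(Alice, HP)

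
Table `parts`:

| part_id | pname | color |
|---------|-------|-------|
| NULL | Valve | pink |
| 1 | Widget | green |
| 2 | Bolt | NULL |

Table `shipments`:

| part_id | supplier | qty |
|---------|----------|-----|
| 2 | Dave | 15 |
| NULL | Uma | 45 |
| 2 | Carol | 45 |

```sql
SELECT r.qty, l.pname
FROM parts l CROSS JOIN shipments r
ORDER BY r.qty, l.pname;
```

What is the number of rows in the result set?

9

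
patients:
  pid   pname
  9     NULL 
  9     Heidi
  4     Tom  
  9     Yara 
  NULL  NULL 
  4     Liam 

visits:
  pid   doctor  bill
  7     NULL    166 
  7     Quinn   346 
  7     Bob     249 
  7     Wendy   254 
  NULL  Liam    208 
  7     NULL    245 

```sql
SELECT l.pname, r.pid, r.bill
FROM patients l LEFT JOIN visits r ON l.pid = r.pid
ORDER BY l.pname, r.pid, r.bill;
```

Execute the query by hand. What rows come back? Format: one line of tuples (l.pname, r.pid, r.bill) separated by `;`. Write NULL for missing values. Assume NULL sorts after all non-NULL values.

(Heidi, NULL, NULL); (Liam, NULL, NULL); (Tom, NULL, NULL); (Yara, NULL, NULL); (NULL, NULL, NULL); (NULL, NULL, NULL)

LEFT JOIN keeps every row from `patients`; unmatched rows get NULL for `visits`'s columns.
Matching on l.pid = r.pid. A NULL in a compared column never satisfies the condition.
Matched pairs: 0; unmatched l rows kept: 6.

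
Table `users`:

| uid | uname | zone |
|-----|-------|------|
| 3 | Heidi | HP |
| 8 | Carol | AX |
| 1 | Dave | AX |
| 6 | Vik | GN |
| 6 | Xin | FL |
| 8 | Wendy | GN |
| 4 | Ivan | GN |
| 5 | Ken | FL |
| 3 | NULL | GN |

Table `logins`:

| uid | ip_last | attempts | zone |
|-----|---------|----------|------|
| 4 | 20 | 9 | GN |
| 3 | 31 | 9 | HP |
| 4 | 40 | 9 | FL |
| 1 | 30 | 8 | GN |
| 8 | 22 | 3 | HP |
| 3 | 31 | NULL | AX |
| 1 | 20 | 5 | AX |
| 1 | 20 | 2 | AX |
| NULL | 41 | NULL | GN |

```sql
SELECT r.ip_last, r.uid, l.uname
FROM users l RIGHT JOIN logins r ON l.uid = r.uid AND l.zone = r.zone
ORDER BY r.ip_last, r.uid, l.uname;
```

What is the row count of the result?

9

RIGHT JOIN keeps every row from `logins`; unmatched rows get NULL for `users`'s columns.
Matching on l.uid = r.uid AND l.zone = r.zone. A NULL in a compared column never satisfies the condition.
Matched pairs: 4; unmatched r rows kept: 5.
Total: 4 matched + 5 padded = 9 rows.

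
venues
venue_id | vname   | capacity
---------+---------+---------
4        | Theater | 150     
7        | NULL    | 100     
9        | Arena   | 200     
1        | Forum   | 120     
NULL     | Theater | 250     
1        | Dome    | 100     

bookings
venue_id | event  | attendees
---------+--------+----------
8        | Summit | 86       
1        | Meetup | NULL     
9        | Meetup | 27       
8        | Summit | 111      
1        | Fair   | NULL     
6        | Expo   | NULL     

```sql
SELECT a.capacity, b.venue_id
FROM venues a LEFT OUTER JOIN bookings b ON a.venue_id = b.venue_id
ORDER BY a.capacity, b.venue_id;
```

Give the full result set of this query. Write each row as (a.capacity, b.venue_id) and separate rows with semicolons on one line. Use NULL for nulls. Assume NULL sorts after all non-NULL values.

(100, 1); (100, 1); (100, NULL); (120, 1); (120, 1); (150, NULL); (200, 9); (250, NULL)

LEFT JOIN keeps every row from `venues`; unmatched rows get NULL for `bookings`'s columns.
Matching on a.venue_id = b.venue_id. A NULL in a compared column never satisfies the condition.
- a row (venue_id=4): no match → kept, b columns NULL.
- a row (venue_id=7): no match → kept, b columns NULL.
- a row (venue_id=9): matches 1 b row(s) → 1 output row(s).
- a row (venue_id=1): matches 2 b row(s) → 2 output row(s).
- a row (venue_id=NULL): no match → kept, b columns NULL.
- a row (venue_id=1): matches 2 b row(s) → 2 output row(s).
After projecting and ordering:
a.capacity | b.venue_id
100 | 1
100 | 1
100 | NULL
120 | 1
120 | 1
150 | NULL
200 | 9
250 | NULL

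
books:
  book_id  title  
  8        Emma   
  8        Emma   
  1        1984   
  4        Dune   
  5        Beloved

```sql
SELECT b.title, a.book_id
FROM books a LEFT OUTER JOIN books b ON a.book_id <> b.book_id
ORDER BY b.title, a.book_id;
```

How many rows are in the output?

18

LEFT JOIN keeps every row from `books a`; unmatched rows get NULL for `books b`'s columns.
Matching on a.book_id <> b.book_id.
Matched pairs: 18; unmatched a rows kept: 0.
Total: 18 rows.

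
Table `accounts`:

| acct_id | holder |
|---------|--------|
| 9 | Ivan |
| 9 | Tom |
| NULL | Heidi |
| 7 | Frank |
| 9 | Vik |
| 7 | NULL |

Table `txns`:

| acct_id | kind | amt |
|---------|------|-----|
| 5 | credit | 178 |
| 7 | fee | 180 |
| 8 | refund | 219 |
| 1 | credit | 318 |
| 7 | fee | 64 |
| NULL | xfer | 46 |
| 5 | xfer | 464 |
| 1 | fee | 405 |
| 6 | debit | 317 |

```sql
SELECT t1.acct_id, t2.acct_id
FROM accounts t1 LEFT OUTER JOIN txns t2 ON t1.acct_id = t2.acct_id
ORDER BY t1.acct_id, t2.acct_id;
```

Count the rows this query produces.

8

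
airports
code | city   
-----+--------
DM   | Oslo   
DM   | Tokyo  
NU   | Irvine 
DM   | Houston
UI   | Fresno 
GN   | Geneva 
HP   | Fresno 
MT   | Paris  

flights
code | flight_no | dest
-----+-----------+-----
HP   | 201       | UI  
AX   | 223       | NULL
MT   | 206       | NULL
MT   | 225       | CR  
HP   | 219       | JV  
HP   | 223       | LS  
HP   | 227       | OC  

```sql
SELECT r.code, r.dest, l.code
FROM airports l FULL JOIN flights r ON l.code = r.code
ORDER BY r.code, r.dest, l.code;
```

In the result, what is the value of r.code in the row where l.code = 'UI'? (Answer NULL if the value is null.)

NULL

FULL OUTER JOIN keeps every row from both sides; unmatched rows get NULL for the other side's columns.
Matching on l.code = r.code.
Matched pairs: 6; unmatched l rows kept: 6; unmatched r rows kept: 1.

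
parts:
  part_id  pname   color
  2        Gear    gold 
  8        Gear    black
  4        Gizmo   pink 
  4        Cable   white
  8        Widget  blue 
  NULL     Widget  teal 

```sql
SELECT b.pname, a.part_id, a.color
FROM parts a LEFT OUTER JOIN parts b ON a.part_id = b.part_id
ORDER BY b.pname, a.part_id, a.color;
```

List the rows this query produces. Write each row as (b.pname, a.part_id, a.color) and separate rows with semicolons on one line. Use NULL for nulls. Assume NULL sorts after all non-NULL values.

(Cable, 4, pink); (Cable, 4, white); (Gear, 2, gold); (Gear, 8, black); (Gear, 8, blue); (Gizmo, 4, pink); (Gizmo, 4, white); (Widget, 8, black); (Widget, 8, blue); (NULL, NULL, teal)

LEFT JOIN keeps every row from `parts a`; unmatched rows get NULL for `parts b`'s columns.
Matching on a.part_id = b.part_id. A NULL in a compared column never satisfies the condition.
- part_id=2: 1 matching b row(s), so 1 row(s) emitted.
- part_id=8: 2 matching b row(s), so 2 row(s) emitted.
- part_id=4: 2 matching b row(s), so 2 row(s) emitted.
- part_id=4: 2 matching b row(s), so 2 row(s) emitted.
- part_id=8: 2 matching b row(s), so 2 row(s) emitted.
- part_id=NULL: no b row matches, row kept with b columns NULL.
After projecting and ordering:
b.pname | a.part_id | a.color
Cable | 4 | pink
Cable | 4 | white
Gear | 2 | gold
Gear | 8 | black
Gear | 8 | blue
Gizmo | 4 | pink
Gizmo | 4 | white
Widget | 8 | black
Widget | 8 | blue
NULL | NULL | teal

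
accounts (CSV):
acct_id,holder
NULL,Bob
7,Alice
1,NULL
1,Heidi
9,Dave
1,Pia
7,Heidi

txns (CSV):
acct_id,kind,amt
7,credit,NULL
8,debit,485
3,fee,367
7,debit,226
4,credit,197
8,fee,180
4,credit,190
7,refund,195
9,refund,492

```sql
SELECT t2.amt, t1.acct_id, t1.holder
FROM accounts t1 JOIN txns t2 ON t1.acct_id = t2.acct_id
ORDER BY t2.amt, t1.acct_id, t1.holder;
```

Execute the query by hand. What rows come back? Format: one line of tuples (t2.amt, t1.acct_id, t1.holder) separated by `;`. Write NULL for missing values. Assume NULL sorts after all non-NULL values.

(195, 7, Alice); (195, 7, Heidi); (226, 7, Alice); (226, 7, Heidi); (492, 9, Dave); (NULL, 7, Alice); (NULL, 7, Heidi)

INNER JOIN keeps only pairs where the ON condition holds.
Matching on t1.acct_id = t2.acct_id. A NULL in a compared column never satisfies the condition.
Matched pairs: 7.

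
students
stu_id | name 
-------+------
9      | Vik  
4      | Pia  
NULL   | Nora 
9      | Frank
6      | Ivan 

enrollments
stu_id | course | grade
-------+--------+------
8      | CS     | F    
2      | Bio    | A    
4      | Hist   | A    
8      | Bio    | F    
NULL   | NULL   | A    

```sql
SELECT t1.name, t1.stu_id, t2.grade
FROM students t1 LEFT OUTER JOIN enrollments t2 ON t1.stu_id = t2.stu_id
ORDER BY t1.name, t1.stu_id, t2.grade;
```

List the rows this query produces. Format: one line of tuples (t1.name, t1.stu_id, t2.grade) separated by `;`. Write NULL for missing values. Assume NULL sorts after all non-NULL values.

LEFT JOIN keeps every row from `students`; unmatched rows get NULL for `enrollments`'s columns.
Matching on t1.stu_id = t2.stu_id. A NULL in a compared column never satisfies the condition.
- t1[0] stu_id=9 → no match; kept with NULLs on the t2 side.
- t1[1] stu_id=4 → 1 match(es) in t2 → 1 row(s).
- t1[2] stu_id=NULL → no match; kept with NULLs on the t2 side.
- t1[3] stu_id=9 → no match; kept with NULLs on the t2 side.
- t1[4] stu_id=6 → no match; kept with NULLs on the t2 side.
After projecting and ordering:
t1.name | t1.stu_id | t2.grade
Frank | 9 | NULL
Ivan | 6 | NULL
Nora | NULL | NULL
Pia | 4 | A
Vik | 9 | NULL

(Frank, 9, NULL); (Ivan, 6, NULL); (Nora, NULL, NULL); (Pia, 4, A); (Vik, 9, NULL)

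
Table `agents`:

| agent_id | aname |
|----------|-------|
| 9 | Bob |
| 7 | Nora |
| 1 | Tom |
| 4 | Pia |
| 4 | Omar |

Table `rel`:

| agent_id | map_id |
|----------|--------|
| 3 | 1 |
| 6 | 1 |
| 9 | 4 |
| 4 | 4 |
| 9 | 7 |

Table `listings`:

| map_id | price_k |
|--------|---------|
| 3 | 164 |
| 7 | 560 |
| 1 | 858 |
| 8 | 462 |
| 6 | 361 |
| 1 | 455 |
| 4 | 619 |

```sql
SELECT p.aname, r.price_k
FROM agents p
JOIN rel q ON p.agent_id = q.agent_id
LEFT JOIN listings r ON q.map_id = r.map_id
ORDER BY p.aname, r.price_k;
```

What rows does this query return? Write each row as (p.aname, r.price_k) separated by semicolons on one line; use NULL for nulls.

(Bob, 560); (Bob, 619); (Omar, 619); (Pia, 619)

Step 1 — p INNER JOIN q on agent_id → 4 row(s).
Then LEFT JOIN `listings r` on map_id: each of those 4 rows is kept; rows whose q.map_id has no match in r get NULL for r's columns.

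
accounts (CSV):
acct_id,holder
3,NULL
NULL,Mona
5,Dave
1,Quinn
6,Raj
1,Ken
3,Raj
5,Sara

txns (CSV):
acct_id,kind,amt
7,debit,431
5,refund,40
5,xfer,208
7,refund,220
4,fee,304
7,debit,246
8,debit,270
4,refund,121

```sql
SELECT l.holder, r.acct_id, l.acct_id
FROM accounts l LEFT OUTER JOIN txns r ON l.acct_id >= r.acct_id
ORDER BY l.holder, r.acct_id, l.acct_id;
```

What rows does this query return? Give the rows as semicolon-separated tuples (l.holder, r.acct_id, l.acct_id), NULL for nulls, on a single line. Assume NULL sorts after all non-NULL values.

(Dave, 4, 5); (Dave, 4, 5); (Dave, 5, 5); (Dave, 5, 5); (Ken, NULL, 1); (Mona, NULL, NULL); (Quinn, NULL, 1); (Raj, 4, 6); (Raj, 4, 6); (Raj, 5, 6); (Raj, 5, 6); (Raj, NULL, 3); (Sara, 4, 5); (Sara, 4, 5); (Sara, 5, 5); (Sara, 5, 5); (NULL, NULL, 3)

LEFT JOIN keeps every row from `accounts`; unmatched rows get NULL for `txns`'s columns.
Matching on l.acct_id >= r.acct_id. A NULL in a compared column never satisfies the condition.
- l (acct_id=3) has no partner → padded with NULL.
- l (acct_id=NULL) has no partner → padded with NULL.
- l (acct_id=5) pairs with 4 row(s) of r.
- l (acct_id=1) has no partner → padded with NULL.
- l (acct_id=6) pairs with 4 row(s) of r.
- l (acct_id=1) has no partner → padded with NULL.
- l (acct_id=3) has no partner → padded with NULL.
- l (acct_id=5) pairs with 4 row(s) of r.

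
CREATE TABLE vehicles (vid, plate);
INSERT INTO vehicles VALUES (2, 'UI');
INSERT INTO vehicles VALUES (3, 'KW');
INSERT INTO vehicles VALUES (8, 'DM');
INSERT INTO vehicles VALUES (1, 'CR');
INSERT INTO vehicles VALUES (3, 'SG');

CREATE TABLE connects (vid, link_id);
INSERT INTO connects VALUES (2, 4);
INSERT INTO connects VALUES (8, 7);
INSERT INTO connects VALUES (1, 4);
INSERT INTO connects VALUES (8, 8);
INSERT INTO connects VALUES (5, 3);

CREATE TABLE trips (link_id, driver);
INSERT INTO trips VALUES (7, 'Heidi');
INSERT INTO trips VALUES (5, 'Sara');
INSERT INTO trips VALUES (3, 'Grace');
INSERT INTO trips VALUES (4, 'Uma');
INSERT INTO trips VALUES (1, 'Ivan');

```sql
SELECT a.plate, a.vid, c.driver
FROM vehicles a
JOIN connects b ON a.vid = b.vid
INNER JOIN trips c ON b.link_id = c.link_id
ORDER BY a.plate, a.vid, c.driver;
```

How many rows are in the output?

3

Step 1 — a INNER JOIN b on vid → 4 row(s).
Then INNER JOIN `trips c` on link_id: keep only rows whose b.link_id appears in c.
Result: 3 row(s).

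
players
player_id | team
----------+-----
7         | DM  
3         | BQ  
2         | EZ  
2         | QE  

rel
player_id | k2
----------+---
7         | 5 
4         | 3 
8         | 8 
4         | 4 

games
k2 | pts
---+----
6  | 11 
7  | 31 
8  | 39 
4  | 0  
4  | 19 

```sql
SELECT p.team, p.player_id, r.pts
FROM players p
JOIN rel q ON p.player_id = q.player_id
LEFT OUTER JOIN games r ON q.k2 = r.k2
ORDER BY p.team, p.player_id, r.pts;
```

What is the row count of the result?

1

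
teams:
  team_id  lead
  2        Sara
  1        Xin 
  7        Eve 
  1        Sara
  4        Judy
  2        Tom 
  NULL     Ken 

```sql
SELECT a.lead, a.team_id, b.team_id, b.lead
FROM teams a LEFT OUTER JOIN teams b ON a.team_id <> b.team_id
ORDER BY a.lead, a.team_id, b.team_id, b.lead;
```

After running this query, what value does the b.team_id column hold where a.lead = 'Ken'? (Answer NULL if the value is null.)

NULL

LEFT JOIN keeps every row from `teams a`; unmatched rows get NULL for `teams b`'s columns.
Matching on a.team_id <> b.team_id. A NULL in a compared column never satisfies the condition.
- a (team_id=2) pairs with 4 row(s) of b.
- a (team_id=1) pairs with 4 row(s) of b.
- a (team_id=7) pairs with 5 row(s) of b.
- a (team_id=1) pairs with 4 row(s) of b.
- a (team_id=4) pairs with 5 row(s) of b.
- a (team_id=2) pairs with 4 row(s) of b.
- a (team_id=NULL) has no partner → padded with NULL.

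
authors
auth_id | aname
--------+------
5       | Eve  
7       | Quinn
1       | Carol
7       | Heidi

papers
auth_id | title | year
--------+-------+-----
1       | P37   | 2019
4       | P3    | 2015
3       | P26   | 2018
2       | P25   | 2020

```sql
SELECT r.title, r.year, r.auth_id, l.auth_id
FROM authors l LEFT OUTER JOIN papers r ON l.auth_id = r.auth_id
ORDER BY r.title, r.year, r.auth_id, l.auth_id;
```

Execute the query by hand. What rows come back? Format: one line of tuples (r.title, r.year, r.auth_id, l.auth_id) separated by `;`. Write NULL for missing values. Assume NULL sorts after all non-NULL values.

(P37, 2019, 1, 1); (NULL, NULL, NULL, 5); (NULL, NULL, NULL, 7); (NULL, NULL, NULL, 7)

LEFT JOIN keeps every row from `authors`; unmatched rows get NULL for `papers`'s columns.
Matching on l.auth_id = r.auth_id.
Matched pairs: 1; unmatched l rows kept: 3.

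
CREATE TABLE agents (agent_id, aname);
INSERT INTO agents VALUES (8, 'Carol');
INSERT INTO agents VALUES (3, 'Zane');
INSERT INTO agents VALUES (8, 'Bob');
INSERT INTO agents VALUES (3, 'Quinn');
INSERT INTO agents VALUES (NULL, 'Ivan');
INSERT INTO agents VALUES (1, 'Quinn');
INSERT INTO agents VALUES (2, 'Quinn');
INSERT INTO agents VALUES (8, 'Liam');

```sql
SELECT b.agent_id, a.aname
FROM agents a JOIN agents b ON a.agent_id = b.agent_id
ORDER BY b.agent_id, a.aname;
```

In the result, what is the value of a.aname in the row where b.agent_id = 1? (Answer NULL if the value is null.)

INNER JOIN keeps only pairs where the ON condition holds.
Matching on a.agent_id = b.agent_id. A NULL in a compared column never satisfies the condition.
- a[0] agent_id=8 → 3 match(es) in b → 3 row(s).
- a[1] agent_id=3 → 2 match(es) in b → 2 row(s).
- a[2] agent_id=8 → 3 match(es) in b → 3 row(s).
- a[3] agent_id=3 → 2 match(es) in b → 2 row(s).
- a[4] agent_id=NULL → no match; dropped.
- a[5] agent_id=1 → 1 match(es) in b → 1 row(s).
- a[6] agent_id=2 → 1 match(es) in b → 1 row(s).
- a[7] agent_id=8 → 3 match(es) in b → 3 row(s).

Quinn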